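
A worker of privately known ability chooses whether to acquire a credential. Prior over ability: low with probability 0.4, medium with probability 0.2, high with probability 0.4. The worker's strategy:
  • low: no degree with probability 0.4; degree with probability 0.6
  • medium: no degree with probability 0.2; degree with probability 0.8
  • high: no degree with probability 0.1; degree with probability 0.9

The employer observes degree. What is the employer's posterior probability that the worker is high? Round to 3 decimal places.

P(degree) = 0.4·0.6 + 0.2·0.8 + 0.4·0.9 = 0.76
P(high | degree) = (0.4·0.9) / 0.76 = 0.36 / 0.76 = 0.473684

0.474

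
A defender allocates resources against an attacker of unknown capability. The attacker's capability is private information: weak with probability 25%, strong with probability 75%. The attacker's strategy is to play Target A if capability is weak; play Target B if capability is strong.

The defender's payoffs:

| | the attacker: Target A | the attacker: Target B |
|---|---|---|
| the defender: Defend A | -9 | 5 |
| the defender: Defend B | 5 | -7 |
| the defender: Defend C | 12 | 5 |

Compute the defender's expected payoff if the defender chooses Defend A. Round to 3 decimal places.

1.500

E[Defend A] = 0.25·(-9) + 0.75·5 = (-2.25) + 3.75 = 1.5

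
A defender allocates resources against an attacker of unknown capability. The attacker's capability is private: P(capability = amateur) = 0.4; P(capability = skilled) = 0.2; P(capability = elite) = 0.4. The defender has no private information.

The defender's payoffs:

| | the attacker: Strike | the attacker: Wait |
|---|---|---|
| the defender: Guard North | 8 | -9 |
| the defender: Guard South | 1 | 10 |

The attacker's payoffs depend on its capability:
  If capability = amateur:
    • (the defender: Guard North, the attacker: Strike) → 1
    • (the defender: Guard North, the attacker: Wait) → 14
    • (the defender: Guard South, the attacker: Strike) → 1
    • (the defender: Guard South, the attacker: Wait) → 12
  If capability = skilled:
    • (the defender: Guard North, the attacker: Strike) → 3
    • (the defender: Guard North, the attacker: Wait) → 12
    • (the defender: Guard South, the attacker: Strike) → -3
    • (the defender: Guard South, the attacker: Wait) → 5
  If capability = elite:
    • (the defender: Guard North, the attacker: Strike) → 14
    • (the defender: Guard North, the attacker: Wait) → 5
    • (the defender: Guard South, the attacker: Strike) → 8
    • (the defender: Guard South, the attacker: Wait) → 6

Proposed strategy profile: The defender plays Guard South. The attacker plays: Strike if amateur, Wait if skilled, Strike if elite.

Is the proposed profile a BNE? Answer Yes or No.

A profile is a BNE iff every type of every player is best-responding given beliefs about the other side.
The defender plays Guard South: E[Guard South] = 0.4·(1) + 0.2·(10) + 0.4·(1) = 2.8; E[Guard North] = 4.6. Not best-responding. ✗
The attacker (capability amateur), facing Guard South: Strike gives 1, Wait gives 12. Proposed Strike is not best — profitable deviation exists. ✗
The attacker (capability skilled), facing Guard South: Strike gives -3, Wait gives 5. Proposed Wait is best. ✓
The attacker (capability elite), facing Guard South: Strike gives 8, Wait gives 6. Proposed Strike is best. ✓

No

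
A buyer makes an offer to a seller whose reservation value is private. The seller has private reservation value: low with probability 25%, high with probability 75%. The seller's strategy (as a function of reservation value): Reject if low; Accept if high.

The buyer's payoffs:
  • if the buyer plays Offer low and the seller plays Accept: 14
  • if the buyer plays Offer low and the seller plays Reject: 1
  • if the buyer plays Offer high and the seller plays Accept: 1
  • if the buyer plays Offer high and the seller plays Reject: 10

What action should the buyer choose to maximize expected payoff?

Offer low

Compute the buyer's expected payoff for each action, taking the expectation over the seller's type.
E[Offer low] = 0.25·(1) + 0.75·(14) = 10.75
E[Offer high] = 0.25·(10) + 0.75·(1) = 3.25
Best response: Offer low (10.75 is the largest).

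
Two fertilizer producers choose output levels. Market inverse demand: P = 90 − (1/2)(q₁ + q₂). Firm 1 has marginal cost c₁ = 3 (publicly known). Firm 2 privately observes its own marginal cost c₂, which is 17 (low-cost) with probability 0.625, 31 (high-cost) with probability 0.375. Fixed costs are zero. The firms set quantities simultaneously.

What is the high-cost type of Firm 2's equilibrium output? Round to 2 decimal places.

Type-c best response for Firm 2: q₂(c) = (90 − c) − q₁/2.
Firm 1 maximizes expected profit; its first-order condition is 90 − q₁ − (1/2)E[q₂] − 3 = 0.
Substituting E[q₂] and solving: E[c₂] = 22.25, so q₁ = (90 − 2·3 + 22.25)/(3/2) = 70.8333.
q₂(high-cost) = (90 − 31 − (1/2)·70.8333) = 23.5833.

23.58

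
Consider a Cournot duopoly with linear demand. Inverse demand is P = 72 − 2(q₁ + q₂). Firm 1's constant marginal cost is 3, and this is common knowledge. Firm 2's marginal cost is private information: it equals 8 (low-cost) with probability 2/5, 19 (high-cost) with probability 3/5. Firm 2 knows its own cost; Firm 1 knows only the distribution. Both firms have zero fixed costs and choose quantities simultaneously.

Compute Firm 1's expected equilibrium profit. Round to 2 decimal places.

Firm 2 with cost c maximizes (72 − 2(q₁+q₂) − c)·q₂, giving q₂(c) = (72 − c − 2q₁)/4.
E[c₂] = 2/5·8 + 3/5·19 = 14.6
Firm 1's FOC against E[q₂] yields q₁ = (72 − 2·3 + E[c₂])/6 = (72 − 6 + 14.6)/6 = 13.4333.
E[P] = 72 − 2·(q₁ + E[q₂]) = 29.8667; Firm 1's expected profit = (E[P] − 3)·q₁ = (29.8667 − 3)·13.4333 = 360.909.

360.91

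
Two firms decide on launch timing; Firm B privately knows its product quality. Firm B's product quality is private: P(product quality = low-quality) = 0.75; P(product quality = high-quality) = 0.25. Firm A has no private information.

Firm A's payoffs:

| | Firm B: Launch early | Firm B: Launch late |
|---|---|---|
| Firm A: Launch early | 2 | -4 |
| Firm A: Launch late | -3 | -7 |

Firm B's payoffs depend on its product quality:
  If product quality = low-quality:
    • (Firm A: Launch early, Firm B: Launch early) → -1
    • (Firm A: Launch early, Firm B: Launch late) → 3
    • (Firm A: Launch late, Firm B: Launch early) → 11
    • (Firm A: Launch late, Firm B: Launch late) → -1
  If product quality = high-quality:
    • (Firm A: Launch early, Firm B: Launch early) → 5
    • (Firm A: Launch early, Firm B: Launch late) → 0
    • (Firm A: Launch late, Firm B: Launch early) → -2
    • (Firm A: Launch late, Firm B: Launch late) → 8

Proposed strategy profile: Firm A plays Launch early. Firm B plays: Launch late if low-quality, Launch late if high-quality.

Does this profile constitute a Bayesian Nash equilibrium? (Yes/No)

No

A profile is a BNE iff every type of every player is best-responding given beliefs about the other side.
Firm A plays Launch early: E[Launch early] = 0.75·(-4) + 0.25·(-4) = -4; E[Launch late] = -7. Best-responding. ✓
Firm B (product quality low-quality), facing Launch early: Launch early gives -1, Launch late gives 3. Proposed Launch late is best. ✓
Firm B (product quality high-quality), facing Launch early: Launch early gives 5, Launch late gives 0. Proposed Launch late is not best — profitable deviation exists. ✗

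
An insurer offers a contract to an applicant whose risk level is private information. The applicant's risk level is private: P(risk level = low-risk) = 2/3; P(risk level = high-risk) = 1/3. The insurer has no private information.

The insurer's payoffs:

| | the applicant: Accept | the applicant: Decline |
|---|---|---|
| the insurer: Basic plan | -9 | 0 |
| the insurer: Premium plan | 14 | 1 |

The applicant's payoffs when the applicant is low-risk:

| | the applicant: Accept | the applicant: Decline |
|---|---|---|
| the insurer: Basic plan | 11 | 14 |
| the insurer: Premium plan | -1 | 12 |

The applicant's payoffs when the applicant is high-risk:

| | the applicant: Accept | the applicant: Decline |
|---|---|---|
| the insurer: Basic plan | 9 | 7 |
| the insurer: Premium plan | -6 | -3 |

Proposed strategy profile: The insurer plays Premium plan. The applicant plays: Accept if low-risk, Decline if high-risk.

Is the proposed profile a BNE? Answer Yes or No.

No

The insurer plays Premium plan: E[Premium plan] = 2/3·(14) + 1/3·(1) = 29/3; E[Basic plan] = -6. Best-responding. ✓
The applicant (risk level low-risk), facing Premium plan: Accept gives -1, Decline gives 12. Proposed Accept is not best — profitable deviation exists. ✗
The applicant (risk level high-risk), facing Premium plan: Accept gives -6, Decline gives -3. Proposed Decline is best. ✓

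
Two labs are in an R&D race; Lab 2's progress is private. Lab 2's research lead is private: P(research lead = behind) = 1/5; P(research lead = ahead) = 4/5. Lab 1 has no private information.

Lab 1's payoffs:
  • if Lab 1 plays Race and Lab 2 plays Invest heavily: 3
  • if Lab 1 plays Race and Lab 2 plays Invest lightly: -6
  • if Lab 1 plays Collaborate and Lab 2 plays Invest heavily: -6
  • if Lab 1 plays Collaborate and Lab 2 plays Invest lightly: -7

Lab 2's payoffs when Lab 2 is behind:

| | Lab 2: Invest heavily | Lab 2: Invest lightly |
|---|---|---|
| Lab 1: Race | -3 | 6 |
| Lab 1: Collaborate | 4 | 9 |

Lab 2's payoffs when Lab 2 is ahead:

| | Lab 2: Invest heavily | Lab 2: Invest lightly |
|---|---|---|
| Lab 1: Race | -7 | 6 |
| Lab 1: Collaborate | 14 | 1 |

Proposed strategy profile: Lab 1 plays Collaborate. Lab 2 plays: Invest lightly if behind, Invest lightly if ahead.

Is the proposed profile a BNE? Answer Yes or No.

No

Lab 1 plays Collaborate: E[Collaborate] = 1/5·(-7) + 4/5·(-7) = -7; E[Race] = -6. Not best-responding. ✗
Lab 2 (research lead behind), facing Collaborate: Invest heavily gives 4, Invest lightly gives 9. Proposed Invest lightly is best. ✓
Lab 2 (research lead ahead), facing Collaborate: Invest heavily gives 14, Invest lightly gives 1. Proposed Invest lightly is not best — profitable deviation exists. ✗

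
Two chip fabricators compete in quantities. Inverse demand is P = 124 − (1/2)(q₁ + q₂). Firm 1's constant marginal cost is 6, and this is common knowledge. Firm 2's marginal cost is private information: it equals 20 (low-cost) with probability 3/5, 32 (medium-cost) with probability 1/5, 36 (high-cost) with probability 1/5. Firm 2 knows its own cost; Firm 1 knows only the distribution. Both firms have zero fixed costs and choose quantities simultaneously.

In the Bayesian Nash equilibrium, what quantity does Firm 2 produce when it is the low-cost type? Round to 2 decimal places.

Type-c best response for Firm 2: q₂(c) = (124 − c) − q₁/2.
Firm 1 maximizes expected profit; its first-order condition is 124 − q₁ − (1/2)E[q₂] − 6 = 0.
Substituting E[q₂] and solving: E[c₂] = 25.6, so q₁ = (124 − 2·6 + 25.6)/(3/2) = 91.7333.
q₂(low-cost) = (124 − 20 − (1/2)·91.7333) = 58.1333.

58.13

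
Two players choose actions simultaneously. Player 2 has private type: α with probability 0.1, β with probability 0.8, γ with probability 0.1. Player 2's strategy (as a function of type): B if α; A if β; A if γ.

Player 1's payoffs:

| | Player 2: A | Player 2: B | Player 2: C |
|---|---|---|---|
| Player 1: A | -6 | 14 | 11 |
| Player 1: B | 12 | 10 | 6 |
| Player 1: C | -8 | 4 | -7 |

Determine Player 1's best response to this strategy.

B

E[A] = 0.1·(14) + 0.8·(-6) + 0.1·(-6) = -4
E[B] = 0.1·(10) + 0.8·(12) + 0.1·(12) = 11.8
E[C] = 0.1·(4) + 0.8·(-8) + 0.1·(-8) = -6.8
Best response: B (11.8 is the largest).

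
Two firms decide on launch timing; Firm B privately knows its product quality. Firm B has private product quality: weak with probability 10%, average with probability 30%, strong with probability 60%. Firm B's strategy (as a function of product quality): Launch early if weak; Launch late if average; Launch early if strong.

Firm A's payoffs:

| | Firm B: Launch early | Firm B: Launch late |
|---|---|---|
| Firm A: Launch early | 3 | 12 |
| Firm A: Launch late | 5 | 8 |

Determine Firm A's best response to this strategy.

Compute Firm A's expected payoff for each action, taking the expectation over Firm B's type.
E[Launch early] = 0.1·(3) + 0.3·(12) + 0.6·(3) = 5.7
E[Launch late] = 0.1·(5) + 0.3·(8) + 0.6·(5) = 5.9
Best response: Launch late (5.9 is the largest).

Launch late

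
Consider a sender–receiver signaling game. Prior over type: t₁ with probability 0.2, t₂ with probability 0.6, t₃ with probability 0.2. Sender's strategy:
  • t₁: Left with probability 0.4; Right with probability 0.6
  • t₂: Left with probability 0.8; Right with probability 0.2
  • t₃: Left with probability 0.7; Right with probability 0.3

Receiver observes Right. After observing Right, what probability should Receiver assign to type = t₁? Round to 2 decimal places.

P(Right) = 0.2·0.6 + 0.6·0.2 + 0.2·0.3 = 0.3
P(t₁ | Right) = (0.2·0.6) / 0.3 = 0.12 / 0.3 = 0.4

0.40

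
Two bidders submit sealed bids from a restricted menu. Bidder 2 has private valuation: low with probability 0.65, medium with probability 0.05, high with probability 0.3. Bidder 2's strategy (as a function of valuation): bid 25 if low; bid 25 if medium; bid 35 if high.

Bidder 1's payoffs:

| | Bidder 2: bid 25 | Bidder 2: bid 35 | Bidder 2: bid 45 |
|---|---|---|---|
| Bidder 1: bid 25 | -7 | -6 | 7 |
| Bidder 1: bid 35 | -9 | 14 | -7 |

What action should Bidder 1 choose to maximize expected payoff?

bid 35

E[bid 25] = 0.65·(-7) + 0.05·(-7) + 0.3·(-6) = -6.7
E[bid 35] = 0.65·(-9) + 0.05·(-9) + 0.3·(14) = -2.1
Best response: bid 35 (-2.1 is the largest).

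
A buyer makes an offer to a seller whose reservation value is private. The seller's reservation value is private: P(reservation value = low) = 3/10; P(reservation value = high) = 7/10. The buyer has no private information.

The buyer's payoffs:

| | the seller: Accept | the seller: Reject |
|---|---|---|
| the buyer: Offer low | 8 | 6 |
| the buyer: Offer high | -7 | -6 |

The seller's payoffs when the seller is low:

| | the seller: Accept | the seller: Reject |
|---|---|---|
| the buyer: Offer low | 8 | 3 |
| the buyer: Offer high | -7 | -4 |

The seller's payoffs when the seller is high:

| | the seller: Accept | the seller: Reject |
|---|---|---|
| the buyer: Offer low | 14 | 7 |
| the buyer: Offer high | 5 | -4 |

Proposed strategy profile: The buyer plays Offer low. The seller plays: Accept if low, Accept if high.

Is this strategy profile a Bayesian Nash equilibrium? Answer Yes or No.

A profile is a BNE iff every type of every player is best-responding given beliefs about the other side.
The buyer plays Offer low: E[Offer low] = 3/10·(8) + 7/10·(8) = 8; E[Offer high] = -7. Best-responding. ✓
The seller (reservation value low), facing Offer low: Accept gives 8, Reject gives 3. Proposed Accept is best. ✓
The seller (reservation value high), facing Offer low: Accept gives 14, Reject gives 7. Proposed Accept is best. ✓

Yes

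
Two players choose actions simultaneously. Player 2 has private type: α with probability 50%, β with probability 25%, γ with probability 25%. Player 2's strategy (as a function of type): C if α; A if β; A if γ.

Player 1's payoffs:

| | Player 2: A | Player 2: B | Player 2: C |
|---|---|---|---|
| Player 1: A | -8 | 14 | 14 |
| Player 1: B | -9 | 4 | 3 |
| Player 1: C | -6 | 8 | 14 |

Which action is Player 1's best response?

C

Compute Player 1's expected payoff for each action, taking the expectation over Player 2's type.
E[A] = 0.5·(14) + 0.25·(-8) + 0.25·(-8) = 3
E[B] = 0.5·(3) + 0.25·(-9) + 0.25·(-9) = -3
E[C] = 0.5·(14) + 0.25·(-6) + 0.25·(-6) = 4
Best response: C (4 is the largest).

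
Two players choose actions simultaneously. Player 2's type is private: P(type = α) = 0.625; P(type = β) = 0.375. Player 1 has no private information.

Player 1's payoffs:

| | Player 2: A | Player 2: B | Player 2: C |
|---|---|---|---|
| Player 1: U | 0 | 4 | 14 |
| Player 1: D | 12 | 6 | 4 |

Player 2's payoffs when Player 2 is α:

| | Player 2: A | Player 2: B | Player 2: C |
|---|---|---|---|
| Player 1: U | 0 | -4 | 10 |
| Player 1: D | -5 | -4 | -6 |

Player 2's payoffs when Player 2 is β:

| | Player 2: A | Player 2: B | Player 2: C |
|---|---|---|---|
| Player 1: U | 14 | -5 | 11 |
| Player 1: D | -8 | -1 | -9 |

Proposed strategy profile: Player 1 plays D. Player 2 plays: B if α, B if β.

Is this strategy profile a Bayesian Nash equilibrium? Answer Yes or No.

Yes

Player 1 plays D: E[D] = 0.625·(6) + 0.375·(6) = 6; E[U] = 4. Best-responding. ✓
Player 2 (type α), facing D: A gives -5, B gives -4, C gives -6. Proposed B is best. ✓
Player 2 (type β), facing D: A gives -8, B gives -1, C gives -9. Proposed B is best. ✓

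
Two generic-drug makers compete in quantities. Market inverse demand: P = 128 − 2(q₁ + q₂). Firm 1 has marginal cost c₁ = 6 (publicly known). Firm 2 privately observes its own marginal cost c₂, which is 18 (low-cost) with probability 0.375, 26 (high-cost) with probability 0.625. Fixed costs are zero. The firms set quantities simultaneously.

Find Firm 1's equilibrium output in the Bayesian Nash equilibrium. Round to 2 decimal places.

Type-c best response for Firm 2: q₂(c) = (128 − c)/4 − q₁/2.
Firm 1 maximizes expected profit; its first-order condition is 128 − 4q₁ − 2E[q₂] − 6 = 0.
Substituting E[q₂] and solving: E[c₂] = 23, so q₁ = (128 − 2·6 + 23)/6 = 23.1667.

23.17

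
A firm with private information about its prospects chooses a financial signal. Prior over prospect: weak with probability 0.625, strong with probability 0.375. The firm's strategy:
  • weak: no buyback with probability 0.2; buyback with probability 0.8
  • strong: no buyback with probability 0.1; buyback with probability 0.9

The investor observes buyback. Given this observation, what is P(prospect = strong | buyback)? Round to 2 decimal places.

0.40

P(buyback) = 0.625·0.8 + 0.375·0.9 = 0.8375
P(strong | buyback) = (0.375·0.9) / 0.8375 = 0.3375 / 0.8375 = 0.402985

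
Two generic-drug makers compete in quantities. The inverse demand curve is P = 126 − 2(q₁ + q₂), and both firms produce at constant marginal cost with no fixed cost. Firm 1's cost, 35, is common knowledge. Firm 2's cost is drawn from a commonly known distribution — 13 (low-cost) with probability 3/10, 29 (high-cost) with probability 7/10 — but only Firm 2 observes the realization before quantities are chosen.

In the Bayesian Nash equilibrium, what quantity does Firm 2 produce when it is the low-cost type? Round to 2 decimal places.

21.57

Firm 2 with cost c maximizes (126 − 2(q₁+q₂) − c)·q₂, giving q₂(c) = (126 − c − 2q₁)/4.
E[c₂] = 3/10·13 + 7/10·29 = 24.2
Firm 1's FOC against E[q₂] yields q₁ = (126 − 2·35 + E[c₂])/6 = (126 − 70 + 24.2)/6 = 13.3667.
q₂(low-cost) = (126 − 13 − 2·13.3667)/4 = 21.5667.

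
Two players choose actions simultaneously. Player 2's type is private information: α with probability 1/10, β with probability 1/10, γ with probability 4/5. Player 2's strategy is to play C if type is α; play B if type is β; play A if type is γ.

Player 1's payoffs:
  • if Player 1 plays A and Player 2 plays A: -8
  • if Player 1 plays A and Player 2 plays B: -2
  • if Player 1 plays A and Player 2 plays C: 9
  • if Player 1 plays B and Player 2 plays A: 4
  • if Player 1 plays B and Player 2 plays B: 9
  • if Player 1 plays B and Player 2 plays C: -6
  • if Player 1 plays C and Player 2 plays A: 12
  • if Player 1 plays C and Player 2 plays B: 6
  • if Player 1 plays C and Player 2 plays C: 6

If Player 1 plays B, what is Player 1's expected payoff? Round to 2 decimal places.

3.50

E[B] = 1/10·(-6) + 1/10·9 + 4/5·4 = (-3/5) + 9/10 + 16/5 = 7/2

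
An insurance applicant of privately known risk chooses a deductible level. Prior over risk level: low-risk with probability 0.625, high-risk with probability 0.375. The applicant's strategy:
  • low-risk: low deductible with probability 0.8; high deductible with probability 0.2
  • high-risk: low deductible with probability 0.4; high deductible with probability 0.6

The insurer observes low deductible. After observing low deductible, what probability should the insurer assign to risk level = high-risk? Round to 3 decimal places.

P(low deductible) = 0.625·0.8 + 0.375·0.4 = 0.65
P(high-risk | low deductible) = (0.375·0.4) / 0.65 = 0.15 / 0.65 = 0.230769

0.231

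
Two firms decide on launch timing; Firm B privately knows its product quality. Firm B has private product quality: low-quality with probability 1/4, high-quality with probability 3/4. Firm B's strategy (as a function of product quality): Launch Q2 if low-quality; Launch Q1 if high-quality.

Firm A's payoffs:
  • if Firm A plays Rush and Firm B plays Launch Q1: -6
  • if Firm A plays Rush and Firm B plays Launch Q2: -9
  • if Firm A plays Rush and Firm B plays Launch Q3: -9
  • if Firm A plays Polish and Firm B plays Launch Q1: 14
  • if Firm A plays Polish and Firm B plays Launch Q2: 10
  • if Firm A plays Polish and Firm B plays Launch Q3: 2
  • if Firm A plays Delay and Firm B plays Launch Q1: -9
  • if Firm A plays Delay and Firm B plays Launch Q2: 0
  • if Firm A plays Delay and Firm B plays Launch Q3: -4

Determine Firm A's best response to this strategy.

Compute Firm A's expected payoff for each action, taking the expectation over Firm B's type.
E[Rush] = 1/4·(-9) + 3/4·(-6) = -27/4
E[Polish] = 1/4·(10) + 3/4·(14) = 13
E[Delay] = 1/4·(0) + 3/4·(-9) = -27/4
Best response: Polish (13 is the largest).

Polish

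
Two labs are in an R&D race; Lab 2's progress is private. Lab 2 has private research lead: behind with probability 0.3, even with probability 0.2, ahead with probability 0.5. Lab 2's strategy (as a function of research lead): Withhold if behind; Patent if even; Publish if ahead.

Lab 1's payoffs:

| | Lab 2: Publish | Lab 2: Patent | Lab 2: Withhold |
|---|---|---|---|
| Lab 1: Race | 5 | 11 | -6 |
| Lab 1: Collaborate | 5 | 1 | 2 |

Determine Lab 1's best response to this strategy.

Collaborate

E[Race] = 0.3·(-6) + 0.2·(11) + 0.5·(5) = 2.9
E[Collaborate] = 0.3·(2) + 0.2·(1) + 0.5·(5) = 3.3
Best response: Collaborate (3.3 is the largest).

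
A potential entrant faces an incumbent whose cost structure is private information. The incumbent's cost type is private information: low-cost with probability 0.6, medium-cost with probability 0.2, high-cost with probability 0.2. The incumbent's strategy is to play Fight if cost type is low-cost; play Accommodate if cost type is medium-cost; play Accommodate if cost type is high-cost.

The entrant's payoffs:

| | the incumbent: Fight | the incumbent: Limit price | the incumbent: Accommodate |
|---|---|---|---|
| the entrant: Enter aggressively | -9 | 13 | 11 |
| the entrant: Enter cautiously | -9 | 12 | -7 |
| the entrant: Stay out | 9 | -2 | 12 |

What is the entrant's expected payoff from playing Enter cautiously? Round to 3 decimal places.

Take the expectation over the incumbent's cost type, weighting each type's action by its prior probability.
E[Enter cautiously] = 0.6·(-9) + 0.2·(-7) + 0.2·(-7) = (-5.4) + (-1.4) + (-1.4) = -8.2

-8.200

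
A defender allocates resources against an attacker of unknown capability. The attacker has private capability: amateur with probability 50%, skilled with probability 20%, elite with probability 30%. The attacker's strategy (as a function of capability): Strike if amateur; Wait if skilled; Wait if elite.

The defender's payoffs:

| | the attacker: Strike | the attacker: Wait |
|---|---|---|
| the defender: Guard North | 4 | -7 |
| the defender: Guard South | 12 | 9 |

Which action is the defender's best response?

Compute the defender's expected payoff for each action, taking the expectation over the attacker's type.
E[Guard North] = 0.5·(4) + 0.2·(-7) + 0.3·(-7) = -1.5
E[Guard South] = 0.5·(12) + 0.2·(9) + 0.3·(9) = 10.5
Best response: Guard South (10.5 is the largest).

Guard South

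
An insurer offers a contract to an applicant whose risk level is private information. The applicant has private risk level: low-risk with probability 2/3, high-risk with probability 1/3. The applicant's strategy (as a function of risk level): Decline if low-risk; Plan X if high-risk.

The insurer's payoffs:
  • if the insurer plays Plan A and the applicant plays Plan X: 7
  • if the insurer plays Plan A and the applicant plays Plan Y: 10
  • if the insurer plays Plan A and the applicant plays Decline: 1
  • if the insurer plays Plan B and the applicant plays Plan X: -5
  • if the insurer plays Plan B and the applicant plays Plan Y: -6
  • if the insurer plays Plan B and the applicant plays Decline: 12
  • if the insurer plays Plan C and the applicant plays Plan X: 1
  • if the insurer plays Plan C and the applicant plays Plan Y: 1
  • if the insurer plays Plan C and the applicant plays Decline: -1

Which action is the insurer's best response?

E[Plan A] = 2/3·(1) + 1/3·(7) = 3
E[Plan B] = 2/3·(12) + 1/3·(-5) = 19/3
E[Plan C] = 2/3·(-1) + 1/3·(1) = -1/3
Best response: Plan B (19/3 is the largest).

Plan B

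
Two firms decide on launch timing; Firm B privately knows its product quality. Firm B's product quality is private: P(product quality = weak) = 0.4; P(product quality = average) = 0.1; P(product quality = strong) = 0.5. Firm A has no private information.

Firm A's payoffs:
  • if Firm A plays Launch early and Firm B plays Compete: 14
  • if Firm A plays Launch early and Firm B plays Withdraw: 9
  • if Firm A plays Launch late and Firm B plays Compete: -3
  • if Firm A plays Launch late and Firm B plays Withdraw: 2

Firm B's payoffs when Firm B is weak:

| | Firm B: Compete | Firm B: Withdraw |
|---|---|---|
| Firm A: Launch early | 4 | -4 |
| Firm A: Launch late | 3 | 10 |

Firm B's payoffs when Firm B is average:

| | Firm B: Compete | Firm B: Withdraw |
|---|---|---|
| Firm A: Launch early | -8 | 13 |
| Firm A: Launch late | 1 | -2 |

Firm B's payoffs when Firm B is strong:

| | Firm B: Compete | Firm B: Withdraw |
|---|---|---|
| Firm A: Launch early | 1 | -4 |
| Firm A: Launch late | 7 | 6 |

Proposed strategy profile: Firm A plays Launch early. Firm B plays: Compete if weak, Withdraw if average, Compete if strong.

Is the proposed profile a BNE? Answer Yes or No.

Firm A plays Launch early: E[Launch early] = 0.4·(14) + 0.1·(9) + 0.5·(14) = 13.5; E[Launch late] = -2.5. Best-responding. ✓
Firm B (product quality weak), facing Launch early: Compete gives 4, Withdraw gives -4. Proposed Compete is best. ✓
Firm B (product quality average), facing Launch early: Compete gives -8, Withdraw gives 13. Proposed Withdraw is best. ✓
Firm B (product quality strong), facing Launch early: Compete gives 1, Withdraw gives -4. Proposed Compete is best. ✓

Yes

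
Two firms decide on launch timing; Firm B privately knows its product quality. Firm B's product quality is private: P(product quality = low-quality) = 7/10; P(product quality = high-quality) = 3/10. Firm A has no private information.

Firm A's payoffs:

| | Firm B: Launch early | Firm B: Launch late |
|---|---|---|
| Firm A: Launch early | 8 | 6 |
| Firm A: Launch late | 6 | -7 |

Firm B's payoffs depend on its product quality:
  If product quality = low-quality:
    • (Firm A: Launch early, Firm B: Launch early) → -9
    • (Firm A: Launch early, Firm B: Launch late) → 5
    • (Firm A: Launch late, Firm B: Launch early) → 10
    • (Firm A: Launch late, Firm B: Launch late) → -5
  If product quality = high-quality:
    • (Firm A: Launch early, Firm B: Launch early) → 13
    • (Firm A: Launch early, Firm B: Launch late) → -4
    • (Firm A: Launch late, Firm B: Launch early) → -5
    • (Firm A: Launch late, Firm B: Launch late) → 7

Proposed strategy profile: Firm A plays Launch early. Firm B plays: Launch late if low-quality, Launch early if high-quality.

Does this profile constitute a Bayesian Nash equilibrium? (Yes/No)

Yes

Firm A plays Launch early: E[Launch early] = 7/10·(6) + 3/10·(8) = 33/5; E[Launch late] = -31/10. Best-responding. ✓
Firm B (product quality low-quality), facing Launch early: Launch early gives -9, Launch late gives 5. Proposed Launch late is best. ✓
Firm B (product quality high-quality), facing Launch early: Launch early gives 13, Launch late gives -4. Proposed Launch early is best. ✓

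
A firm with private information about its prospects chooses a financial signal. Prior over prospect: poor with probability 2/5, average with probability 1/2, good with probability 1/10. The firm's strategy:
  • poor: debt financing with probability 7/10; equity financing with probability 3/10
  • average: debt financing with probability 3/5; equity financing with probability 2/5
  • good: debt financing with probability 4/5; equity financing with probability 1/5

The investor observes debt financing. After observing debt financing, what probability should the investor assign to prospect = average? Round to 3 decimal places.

0.455

Apply Bayes' rule using the sender's strategy as the likelihood.
P(debt financing) = (2/5)·(7/10) + (1/2)·(3/5) + (1/10)·(4/5) = 33/50
P(average | debt financing) = ((1/2)·(3/5)) / (33/50) = (3/10) / (33/50) = 5/11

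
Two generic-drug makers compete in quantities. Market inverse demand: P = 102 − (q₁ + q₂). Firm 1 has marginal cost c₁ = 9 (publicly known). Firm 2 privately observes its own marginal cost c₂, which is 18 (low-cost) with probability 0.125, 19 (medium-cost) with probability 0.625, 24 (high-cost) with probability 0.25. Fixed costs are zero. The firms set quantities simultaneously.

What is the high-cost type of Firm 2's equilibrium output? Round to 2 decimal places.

21.65

Type-c best response for Firm 2: q₂(c) = (102 − c)/2 − q₁/2.
Firm 1 maximizes expected profit; its first-order condition is 102 − 2q₁ − E[q₂] − 9 = 0.
Substituting E[q₂] and solving: E[c₂] = 20.125, so q₁ = (102 − 2·9 + 20.125)/3 = 34.7083.
q₂(high-cost) = (102 − 24 − 34.7083)/2 = 21.6458.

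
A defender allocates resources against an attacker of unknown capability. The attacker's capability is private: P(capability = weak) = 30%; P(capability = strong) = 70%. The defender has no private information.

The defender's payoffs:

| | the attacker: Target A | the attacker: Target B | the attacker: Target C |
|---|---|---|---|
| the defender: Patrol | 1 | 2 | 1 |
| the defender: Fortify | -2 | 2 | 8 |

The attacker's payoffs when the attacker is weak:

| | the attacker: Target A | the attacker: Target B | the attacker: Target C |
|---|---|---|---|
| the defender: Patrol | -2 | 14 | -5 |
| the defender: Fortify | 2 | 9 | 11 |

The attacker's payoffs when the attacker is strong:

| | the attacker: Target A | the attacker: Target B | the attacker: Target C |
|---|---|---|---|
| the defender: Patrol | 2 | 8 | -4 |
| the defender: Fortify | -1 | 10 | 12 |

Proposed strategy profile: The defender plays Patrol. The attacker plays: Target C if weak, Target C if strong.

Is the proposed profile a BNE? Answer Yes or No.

No

A profile is a BNE iff every type of every player is best-responding given beliefs about the other side.
The defender plays Patrol: E[Patrol] = 0.3·(1) + 0.7·(1) = 1; E[Fortify] = 8. Not best-responding. ✗
The attacker (capability weak), facing Patrol: Target A gives -2, Target B gives 14, Target C gives -5. Proposed Target C is not best — profitable deviation exists. ✗
The attacker (capability strong), facing Patrol: Target A gives 2, Target B gives 8, Target C gives -4. Proposed Target C is not best — profitable deviation exists. ✗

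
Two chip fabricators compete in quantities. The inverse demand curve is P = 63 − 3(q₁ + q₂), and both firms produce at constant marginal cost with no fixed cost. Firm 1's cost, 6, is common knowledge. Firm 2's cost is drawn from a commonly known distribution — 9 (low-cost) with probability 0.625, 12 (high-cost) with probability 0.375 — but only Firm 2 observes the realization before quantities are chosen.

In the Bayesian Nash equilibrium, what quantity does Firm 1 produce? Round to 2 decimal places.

6.79

Type-c best response for Firm 2: q₂(c) = (63 − c)/6 − q₁/2.
Firm 1 maximizes expected profit; its first-order condition is 63 − 6q₁ − 3E[q₂] − 6 = 0.
Substituting E[q₂] and solving: E[c₂] = 10.125, so q₁ = (63 − 2·6 + 10.125)/9 = 6.79167.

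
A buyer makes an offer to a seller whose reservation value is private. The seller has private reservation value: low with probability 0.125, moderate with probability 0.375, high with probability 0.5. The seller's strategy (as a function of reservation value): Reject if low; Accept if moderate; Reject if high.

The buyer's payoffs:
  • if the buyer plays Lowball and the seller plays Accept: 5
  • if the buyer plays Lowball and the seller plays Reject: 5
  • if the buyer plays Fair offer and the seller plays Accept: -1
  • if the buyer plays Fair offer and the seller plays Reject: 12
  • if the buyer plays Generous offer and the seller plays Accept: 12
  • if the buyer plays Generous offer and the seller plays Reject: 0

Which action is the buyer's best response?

Fair offer

E[Lowball] = 0.125·(5) + 0.375·(5) + 0.5·(5) = 5
E[Fair offer] = 0.125·(12) + 0.375·(-1) + 0.5·(12) = 7.125
E[Generous offer] = 0.125·(0) + 0.375·(12) + 0.5·(0) = 4.5
Best response: Fair offer (7.125 is the largest).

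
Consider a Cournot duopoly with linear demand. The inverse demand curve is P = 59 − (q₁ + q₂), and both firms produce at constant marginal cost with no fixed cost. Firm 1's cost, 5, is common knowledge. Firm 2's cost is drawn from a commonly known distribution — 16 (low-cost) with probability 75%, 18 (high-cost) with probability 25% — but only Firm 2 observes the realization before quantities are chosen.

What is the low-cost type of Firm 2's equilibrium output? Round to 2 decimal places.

10.58

Each type of Firm 2 best-responds to q₁; Firm 1 best-responds to the expected q₂ over Firm 2's types.
Firm 2 with cost c maximizes (59 − (q₁+q₂) − c)·q₂, giving q₂(c) = (59 − c − q₁)/2.
E[c₂] = 0.75·16 + 0.25·18 = 16.5
Firm 1's FOC against E[q₂] yields q₁ = (59 − 2·5 + E[c₂])/3 = (59 − 10 + 16.5)/3 = 21.8333.
q₂(low-cost) = (59 − 16 − 21.8333)/2 = 10.5833.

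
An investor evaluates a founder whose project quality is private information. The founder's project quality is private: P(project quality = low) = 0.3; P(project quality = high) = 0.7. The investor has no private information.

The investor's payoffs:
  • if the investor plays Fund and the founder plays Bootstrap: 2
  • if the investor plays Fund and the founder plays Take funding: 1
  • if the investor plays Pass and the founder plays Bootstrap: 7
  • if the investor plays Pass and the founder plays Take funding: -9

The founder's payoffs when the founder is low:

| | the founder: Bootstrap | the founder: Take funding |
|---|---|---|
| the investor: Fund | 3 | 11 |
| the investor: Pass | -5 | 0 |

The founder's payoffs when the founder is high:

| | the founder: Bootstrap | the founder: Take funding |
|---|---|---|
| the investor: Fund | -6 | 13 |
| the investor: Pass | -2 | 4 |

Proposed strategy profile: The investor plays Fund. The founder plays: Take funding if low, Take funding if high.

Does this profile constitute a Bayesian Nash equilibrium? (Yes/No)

The investor plays Fund: E[Fund] = 0.3·(1) + 0.7·(1) = 1; E[Pass] = -9. Best-responding. ✓
The founder (project quality low), facing Fund: Bootstrap gives 3, Take funding gives 11. Proposed Take funding is best. ✓
The founder (project quality high), facing Fund: Bootstrap gives -6, Take funding gives 13. Proposed Take funding is best. ✓

Yes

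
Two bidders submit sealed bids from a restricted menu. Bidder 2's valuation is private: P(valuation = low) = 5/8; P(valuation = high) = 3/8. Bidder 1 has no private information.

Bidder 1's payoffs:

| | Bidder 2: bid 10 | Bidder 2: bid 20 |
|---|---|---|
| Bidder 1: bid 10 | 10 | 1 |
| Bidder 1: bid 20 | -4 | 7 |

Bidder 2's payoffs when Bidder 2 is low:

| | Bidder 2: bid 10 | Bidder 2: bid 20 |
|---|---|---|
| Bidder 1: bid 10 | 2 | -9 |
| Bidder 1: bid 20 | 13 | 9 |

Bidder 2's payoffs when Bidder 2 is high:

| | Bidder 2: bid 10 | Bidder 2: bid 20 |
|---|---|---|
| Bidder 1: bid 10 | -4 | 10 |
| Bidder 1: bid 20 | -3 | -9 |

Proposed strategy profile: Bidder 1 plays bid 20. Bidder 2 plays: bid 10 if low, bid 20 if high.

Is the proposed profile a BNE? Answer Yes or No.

A profile is a BNE iff every type of every player is best-responding given beliefs about the other side.
Bidder 1 plays bid 20: E[bid 20] = 5/8·(-4) + 3/8·(7) = 1/8; E[bid 10] = 53/8. Not best-responding. ✗
Bidder 2 (valuation low), facing bid 20: bid 10 gives 13, bid 20 gives 9. Proposed bid 10 is best. ✓
Bidder 2 (valuation high), facing bid 20: bid 10 gives -3, bid 20 gives -9. Proposed bid 20 is not best — profitable deviation exists. ✗

No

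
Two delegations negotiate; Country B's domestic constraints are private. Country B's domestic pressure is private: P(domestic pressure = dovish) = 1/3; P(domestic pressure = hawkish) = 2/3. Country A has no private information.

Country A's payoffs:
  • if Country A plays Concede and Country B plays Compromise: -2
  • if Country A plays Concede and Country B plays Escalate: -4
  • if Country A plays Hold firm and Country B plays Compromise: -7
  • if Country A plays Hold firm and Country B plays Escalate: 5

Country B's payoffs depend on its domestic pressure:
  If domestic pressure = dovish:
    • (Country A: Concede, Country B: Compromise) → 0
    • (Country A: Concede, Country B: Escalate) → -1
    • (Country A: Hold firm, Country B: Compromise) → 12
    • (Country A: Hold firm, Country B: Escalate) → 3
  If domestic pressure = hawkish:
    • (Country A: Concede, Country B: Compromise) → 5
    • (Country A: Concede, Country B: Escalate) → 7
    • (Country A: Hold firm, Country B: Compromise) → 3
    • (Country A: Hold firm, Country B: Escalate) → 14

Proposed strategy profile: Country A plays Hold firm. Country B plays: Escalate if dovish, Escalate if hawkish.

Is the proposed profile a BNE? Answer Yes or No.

Country A plays Hold firm: E[Hold firm] = 1/3·(5) + 2/3·(5) = 5; E[Concede] = -4. Best-responding. ✓
Country B (domestic pressure dovish), facing Hold firm: Compromise gives 12, Escalate gives 3. Proposed Escalate is not best — profitable deviation exists. ✗
Country B (domestic pressure hawkish), facing Hold firm: Compromise gives 3, Escalate gives 14. Proposed Escalate is best. ✓

No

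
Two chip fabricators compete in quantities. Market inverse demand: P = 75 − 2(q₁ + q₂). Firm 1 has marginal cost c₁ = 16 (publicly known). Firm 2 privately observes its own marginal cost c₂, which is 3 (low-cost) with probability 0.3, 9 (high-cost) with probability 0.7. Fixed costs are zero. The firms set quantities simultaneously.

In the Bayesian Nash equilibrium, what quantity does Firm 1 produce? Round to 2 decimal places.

Type-c best response for Firm 2: q₂(c) = (75 − c)/4 − q₁/2.
Firm 1 maximizes expected profit; its first-order condition is 75 − 4q₁ − 2E[q₂] − 16 = 0.
Substituting E[q₂] and solving: E[c₂] = 7.2, so q₁ = (75 − 2·16 + 7.2)/6 = 8.36667.

8.37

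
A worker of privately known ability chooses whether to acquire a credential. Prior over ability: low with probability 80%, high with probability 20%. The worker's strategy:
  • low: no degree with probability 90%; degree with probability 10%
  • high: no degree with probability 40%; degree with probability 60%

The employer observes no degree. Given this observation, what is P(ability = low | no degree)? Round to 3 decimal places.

P(no degree) = 0.8·0.9 + 0.2·0.4 = 0.8
P(low | no degree) = (0.8·0.9) / 0.8 = 0.72 / 0.8 = 0.9

0.900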